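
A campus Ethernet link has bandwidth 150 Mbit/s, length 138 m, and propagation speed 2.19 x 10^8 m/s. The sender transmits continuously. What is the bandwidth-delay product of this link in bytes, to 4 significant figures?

11.82 bytes

Propagation delay = 138 / 219000000 = 6.30137e-07 s.
BDP = R × t_prop = 150000000 × 6.30137e-07 = 94.5205 bits.
In bytes: 94.5205/8 = 11.82 bytes.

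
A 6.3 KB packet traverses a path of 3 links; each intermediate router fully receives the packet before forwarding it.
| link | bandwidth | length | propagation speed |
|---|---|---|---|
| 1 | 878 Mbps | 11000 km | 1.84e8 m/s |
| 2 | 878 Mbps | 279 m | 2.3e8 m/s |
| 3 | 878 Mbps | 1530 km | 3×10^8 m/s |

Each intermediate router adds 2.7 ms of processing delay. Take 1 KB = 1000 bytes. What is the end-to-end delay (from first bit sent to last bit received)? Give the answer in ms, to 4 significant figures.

70.46 ms

L = 50400 bits.
Transmission delay per hop = L/R = 50400/878000000 = 0.0574032 ms; 3 hops → 0.17221 ms.
Propagation delays (d/s per hop): 59.7826, 0.00121304, 5.1 ms; sum = 64.8838 ms.
Processing at 2 router(s): 2 × 2.7 ms = 5.4 ms.
End-to-end = 70.46 ms.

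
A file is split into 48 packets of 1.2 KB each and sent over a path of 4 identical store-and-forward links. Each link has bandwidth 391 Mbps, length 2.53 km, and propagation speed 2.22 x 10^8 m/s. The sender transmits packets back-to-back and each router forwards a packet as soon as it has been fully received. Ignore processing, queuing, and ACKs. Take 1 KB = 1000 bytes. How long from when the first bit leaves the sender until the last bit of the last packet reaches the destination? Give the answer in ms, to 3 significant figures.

1.30 ms

Per-hop transmission t_tx = L/R = 9600/391000000 = 0.0245524 ms.
Per-hop propagation t_prop = 2530/2.22e+08 = 0.0113964 ms.
Pipeline fill: first packet needs 4·t_tx to clear all hops; remaining 47 packets each add one t_tx.
Total = (4+48-1)·t_tx + 4·t_prop = 51·0.0245524 + 4·0.0113964 = 1.30 ms.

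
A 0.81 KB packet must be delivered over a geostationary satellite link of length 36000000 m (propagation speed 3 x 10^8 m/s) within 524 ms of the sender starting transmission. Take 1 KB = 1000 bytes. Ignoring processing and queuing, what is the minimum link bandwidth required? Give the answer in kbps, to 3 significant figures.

L = 6480 bits.
Propagation delay = 36000000 / 300000000 = 120 ms.
Transmission budget = 524 − 120 = 404 ms.
R ≥ L / t_tx = 6480 bits / 0.404 s = 16.0 kbps.

16.0 kbps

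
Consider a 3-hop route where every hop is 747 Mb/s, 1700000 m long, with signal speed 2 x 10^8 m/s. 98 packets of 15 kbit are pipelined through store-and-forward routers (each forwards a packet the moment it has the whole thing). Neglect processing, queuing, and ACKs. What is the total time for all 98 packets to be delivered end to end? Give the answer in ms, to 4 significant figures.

27.51 ms

Per-hop transmission t_tx = L/R = 15000/747000000 = 0.0200803 ms.
Per-hop propagation t_prop = 1700000/200000000 = 8.5 ms.
Pipeline fill: first packet needs 3·t_tx to clear all hops; remaining 97 packets each add one t_tx.
Total = (3+98-1)·t_tx + 3·t_prop = 100·0.0200803 + 3·8.5 = 27.51 ms.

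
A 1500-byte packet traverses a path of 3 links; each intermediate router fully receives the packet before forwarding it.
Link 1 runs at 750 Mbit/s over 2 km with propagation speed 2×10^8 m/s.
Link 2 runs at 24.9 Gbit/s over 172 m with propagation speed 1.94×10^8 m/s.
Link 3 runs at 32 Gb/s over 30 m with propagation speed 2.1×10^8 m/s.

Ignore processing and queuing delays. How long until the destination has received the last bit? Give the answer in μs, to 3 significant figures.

L = 1500 × 8 = 12000 bits.
Transmission delays (L/R per hop): 16, 0.481928, 0.375 μs; sum = 16.8569 μs.
Propagation delays (d/s per hop): 10, 0.886598, 0.142857 μs; sum = 11.0295 μs.
End-to-end = 27.9 μs.

27.9 μs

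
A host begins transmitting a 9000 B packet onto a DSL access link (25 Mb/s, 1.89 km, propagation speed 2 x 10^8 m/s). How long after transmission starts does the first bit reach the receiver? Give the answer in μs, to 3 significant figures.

9.45 μs

First bit experiences only propagation delay: d/s = 1890/200000000 = 9.45 μs.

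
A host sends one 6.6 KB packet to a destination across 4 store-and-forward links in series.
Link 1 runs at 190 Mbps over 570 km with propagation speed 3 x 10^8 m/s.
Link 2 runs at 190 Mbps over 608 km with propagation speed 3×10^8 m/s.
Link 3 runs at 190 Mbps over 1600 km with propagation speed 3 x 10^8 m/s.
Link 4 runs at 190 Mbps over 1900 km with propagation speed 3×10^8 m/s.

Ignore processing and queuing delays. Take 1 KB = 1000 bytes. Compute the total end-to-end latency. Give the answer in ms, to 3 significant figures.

L = 52800 bits.
Transmission delay per hop = L/R = 52800/190000000 = 0.277895 ms; 4 hops → 1.11158 ms.
Propagation delays (d/s per hop): 1.9, 2.02667, 5.33333, 6.33333 ms; sum = 15.5933 ms.
End-to-end = 16.7 ms.

16.7 ms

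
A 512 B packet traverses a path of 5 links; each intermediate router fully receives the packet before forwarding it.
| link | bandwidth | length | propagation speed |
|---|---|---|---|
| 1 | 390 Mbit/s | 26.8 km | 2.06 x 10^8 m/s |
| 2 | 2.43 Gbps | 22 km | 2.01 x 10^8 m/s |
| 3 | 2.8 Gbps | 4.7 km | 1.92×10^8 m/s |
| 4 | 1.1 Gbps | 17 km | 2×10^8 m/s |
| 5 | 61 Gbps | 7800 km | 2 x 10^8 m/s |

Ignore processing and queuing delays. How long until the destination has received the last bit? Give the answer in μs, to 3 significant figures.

39400 μs

L = 512 × 8 = 4096 bits.
Transmission delays (L/R per hop): 10.5026, 1.6856, 1.46286, 3.72364, 0.0671475 μs; sum = 17.4418 μs.
Propagation delays (d/s per hop): 130.097, 109.453, 24.4792, 85, 39000 μs; sum = 39349 μs.
End-to-end = 39400 μs.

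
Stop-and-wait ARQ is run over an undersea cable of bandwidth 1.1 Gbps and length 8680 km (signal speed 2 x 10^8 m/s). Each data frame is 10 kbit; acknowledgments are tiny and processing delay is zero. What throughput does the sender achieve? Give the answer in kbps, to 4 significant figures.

t_tx = L/R = 10000/1100000000 = 9.09091e-06 s.
t_prop = 8680000/200000000 = 0.0434 s; RTT = 0.0868 s.
Cycle = t_tx + RTT = 0.0868091 s.
Throughput = L / cycle = 10000 / 0.0868091 = 115.2 kbps.

115.2 kbps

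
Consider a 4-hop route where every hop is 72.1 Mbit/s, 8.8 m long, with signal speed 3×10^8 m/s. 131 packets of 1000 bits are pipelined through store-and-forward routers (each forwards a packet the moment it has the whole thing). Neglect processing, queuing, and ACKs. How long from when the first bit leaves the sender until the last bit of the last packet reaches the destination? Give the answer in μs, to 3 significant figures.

1860 μs

Per-hop transmission t_tx = L/R = 1000/72100000 = 13.8696 μs.
Per-hop propagation t_prop = 8.8/300000000 = 0.0293333 μs.
Pipeline fill: first packet needs 4·t_tx to clear all hops; remaining 130 packets each add one t_tx.
Total = (4+131-1)·t_tx + 4·t_prop = 134·13.8696 + 4·0.0293333 = 1860 μs.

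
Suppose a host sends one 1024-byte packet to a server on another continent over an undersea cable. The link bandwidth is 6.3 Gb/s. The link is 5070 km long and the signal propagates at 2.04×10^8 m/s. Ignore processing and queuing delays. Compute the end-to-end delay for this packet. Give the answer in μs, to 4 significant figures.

L = 1024 × 8 = 8192 bits.
Transmission delay = L/R = 8192 / 6300000000 = 1.30032 μs.
Propagation delay = d/s = 5070000 m / 204000000 m/s = 24852.9 μs.
Total = 24850 μs.

24850 μs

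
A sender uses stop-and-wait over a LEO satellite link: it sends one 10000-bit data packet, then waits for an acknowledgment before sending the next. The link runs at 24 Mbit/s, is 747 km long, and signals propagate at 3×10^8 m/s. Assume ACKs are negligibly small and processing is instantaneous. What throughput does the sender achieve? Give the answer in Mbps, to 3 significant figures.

t_tx = L/R = 10000/24000000 = 0.000416667 s.
t_prop = 747000/300000000 = 0.00249 s; RTT = 0.00498 s.
Cycle = t_tx + RTT = 0.00539667 s.
Throughput = L / cycle = 10000 / 0.00539667 = 1.85 Mbps.

1.85 Mbps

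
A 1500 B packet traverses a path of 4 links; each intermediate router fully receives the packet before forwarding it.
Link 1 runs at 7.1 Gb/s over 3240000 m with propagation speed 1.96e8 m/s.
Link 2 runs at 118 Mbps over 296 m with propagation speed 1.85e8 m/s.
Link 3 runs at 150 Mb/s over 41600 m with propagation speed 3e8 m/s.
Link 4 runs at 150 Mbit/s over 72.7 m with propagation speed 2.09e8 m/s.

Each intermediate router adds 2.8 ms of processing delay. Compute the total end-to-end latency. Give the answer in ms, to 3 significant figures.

25.3 ms

L = 1500 × 8 = 12000 bits.
Transmission delays (L/R per hop): 0.00169014, 0.101695, 0.08, 0.08 ms; sum = 0.263385 ms.
Propagation delays (d/s per hop): 16.5306, 0.0016, 0.138667, 0.000347847 ms; sum = 16.6712 ms.
Processing at 3 router(s): 3 × 2.8 ms = 8.4 ms.
End-to-end = 25.3 ms.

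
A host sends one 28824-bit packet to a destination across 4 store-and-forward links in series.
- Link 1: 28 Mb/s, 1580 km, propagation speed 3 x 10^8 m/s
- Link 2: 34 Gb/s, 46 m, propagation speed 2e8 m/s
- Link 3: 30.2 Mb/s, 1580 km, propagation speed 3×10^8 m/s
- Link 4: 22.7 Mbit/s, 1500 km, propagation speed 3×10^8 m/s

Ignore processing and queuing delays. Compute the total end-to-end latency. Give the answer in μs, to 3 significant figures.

18800 μs

Transmission delays (L/R per hop): 1029.43, 0.847765, 954.437, 1269.78 μs; sum = 3254.49 μs.
Propagation delays (d/s per hop): 5266.67, 0.23, 5266.67, 5000 μs; sum = 15533.6 μs.
End-to-end = 18800 μs.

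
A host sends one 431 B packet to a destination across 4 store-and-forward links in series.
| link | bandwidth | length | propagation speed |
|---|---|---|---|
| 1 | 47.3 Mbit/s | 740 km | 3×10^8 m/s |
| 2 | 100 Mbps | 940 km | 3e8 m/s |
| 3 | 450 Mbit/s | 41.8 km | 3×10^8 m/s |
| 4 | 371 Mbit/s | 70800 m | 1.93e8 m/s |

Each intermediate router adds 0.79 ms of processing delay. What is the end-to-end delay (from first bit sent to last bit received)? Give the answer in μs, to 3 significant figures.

8600 μs

L = 431 × 8 = 3448 bits.
Transmission delays (L/R per hop): 72.8964, 34.48, 7.66222, 9.2938 μs; sum = 124.332 μs.
Propagation delays (d/s per hop): 2466.67, 3133.33, 139.333, 366.839 μs; sum = 6106.17 μs.
Processing at 3 router(s): 3 × 0.79 ms = 2370 μs.
End-to-end = 8600 μs.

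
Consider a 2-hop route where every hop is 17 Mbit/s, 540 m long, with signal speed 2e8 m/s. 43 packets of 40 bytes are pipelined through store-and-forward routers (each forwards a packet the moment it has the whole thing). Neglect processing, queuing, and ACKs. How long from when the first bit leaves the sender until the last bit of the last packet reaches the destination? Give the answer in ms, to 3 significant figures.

0.834 ms

Per-hop transmission t_tx = L/R = 320/17000000 = 0.0188235 ms.
Per-hop propagation t_prop = 540/200000000 = 0.0027 ms.
Pipeline fill: first packet needs 2·t_tx to clear all hops; remaining 42 packets each add one t_tx.
Total = (2+43-1)·t_tx + 2·t_prop = 44·0.0188235 + 2·0.0027 = 0.834 ms.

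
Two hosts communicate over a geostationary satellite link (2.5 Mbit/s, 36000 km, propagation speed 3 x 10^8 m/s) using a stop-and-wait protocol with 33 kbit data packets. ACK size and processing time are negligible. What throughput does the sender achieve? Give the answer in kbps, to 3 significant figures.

130 kbps

t_tx = L/R = 33000/2500000 = 0.0132 s.
t_prop = 36000000/300000000 = 0.12 s; RTT = 0.24 s.
Cycle = t_tx + RTT = 0.2532 s.
Throughput = L / cycle = 33000 / 0.2532 = 130 kbps.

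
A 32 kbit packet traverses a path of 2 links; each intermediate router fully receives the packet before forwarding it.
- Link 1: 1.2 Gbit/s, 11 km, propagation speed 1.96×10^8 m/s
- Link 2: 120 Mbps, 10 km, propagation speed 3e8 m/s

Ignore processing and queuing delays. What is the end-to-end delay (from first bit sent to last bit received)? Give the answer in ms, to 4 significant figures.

0.3828 ms

L = 32000 bits.
Transmission delays (L/R per hop): 0.0266667, 0.266667 ms; sum = 0.293333 ms.
Propagation delays (d/s per hop): 0.0561224, 0.0333333 ms; sum = 0.0894558 ms.
End-to-end = 0.3828 ms.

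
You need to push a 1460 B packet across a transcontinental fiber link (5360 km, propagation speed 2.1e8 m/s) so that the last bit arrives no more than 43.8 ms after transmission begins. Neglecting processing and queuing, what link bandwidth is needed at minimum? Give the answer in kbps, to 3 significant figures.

639 kbps

L = 11680 bits.
Propagation delay = 5360000 / 210000000 = 25.5238 ms.
Transmission budget = 43.8 − 25.5238 = 18.2762 ms.
R ≥ L / t_tx = 11680 bits / 0.0182762 s = 639 kbps.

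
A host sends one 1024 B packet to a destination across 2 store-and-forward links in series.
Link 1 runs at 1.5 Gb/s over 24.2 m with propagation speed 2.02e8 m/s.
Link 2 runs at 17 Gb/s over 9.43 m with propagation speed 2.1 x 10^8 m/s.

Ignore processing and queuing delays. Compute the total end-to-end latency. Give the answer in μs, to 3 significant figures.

L = 1024 × 8 = 8192 bits.
Transmission delays (L/R per hop): 5.46133, 0.481882 μs; sum = 5.94322 μs.
Propagation delays (d/s per hop): 0.119802, 0.0449048 μs; sum = 0.164707 μs.
End-to-end = 6.11 μs.

6.11 μs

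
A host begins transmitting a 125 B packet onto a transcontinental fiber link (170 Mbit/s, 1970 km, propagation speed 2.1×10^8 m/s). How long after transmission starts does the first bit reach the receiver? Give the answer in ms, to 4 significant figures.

9.381 ms

First bit experiences only propagation delay: d/s = 1970000/210000000 = 9.381 ms.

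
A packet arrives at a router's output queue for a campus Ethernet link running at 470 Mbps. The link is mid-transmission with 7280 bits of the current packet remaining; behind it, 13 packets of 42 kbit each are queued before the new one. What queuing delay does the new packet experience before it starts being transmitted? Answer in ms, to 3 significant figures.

1.18 ms

Each queued packet: L/R = 42000/470000000 = 0.0893617 ms.
13 queued → 1.1617 ms.
Plus remaining 7280 bits of current packet: 0.0154894 ms.
Queuing delay = 1.18 ms.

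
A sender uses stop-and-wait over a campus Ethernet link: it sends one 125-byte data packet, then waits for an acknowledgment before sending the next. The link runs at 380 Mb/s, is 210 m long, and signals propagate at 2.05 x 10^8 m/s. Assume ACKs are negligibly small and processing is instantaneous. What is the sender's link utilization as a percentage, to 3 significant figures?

56.2 %

t_tx = L/R = 1000/380000000 = 2.63158e-06 s.
t_prop = 210/2.05e+08 = 1.02439e-06 s; RTT = 2.04878e-06 s.
Cycle = t_tx + RTT = 4.68036e-06 s.
Utilization = t_tx / cycle = 2.63158e-06/4.68036e-06 = 56.2 %.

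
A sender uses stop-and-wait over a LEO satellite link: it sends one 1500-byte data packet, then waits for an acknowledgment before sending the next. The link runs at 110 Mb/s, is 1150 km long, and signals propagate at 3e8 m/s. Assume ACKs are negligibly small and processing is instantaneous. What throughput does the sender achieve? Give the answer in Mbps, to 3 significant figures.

t_tx = L/R = 12000/110000000 = 0.000109091 s.
t_prop = 1150000/300000000 = 0.00383333 s; RTT = 0.00766667 s.
Cycle = t_tx + RTT = 0.00777576 s.
Throughput = L / cycle = 12000 / 0.00777576 = 1.54 Mbps.

1.54 Mbps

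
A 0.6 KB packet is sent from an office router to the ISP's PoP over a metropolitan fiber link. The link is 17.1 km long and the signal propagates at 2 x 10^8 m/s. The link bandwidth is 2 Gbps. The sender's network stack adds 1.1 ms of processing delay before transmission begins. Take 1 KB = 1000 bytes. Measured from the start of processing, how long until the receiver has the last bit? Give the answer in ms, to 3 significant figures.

1.19 ms

L = 4800 bits.
Transmission delay = L/R = 4800 / 2000000000 = 0.0024 ms.
Propagation delay = d/s = 17100 m / 200000000 m/s = 0.0855 ms.
Plus processing delay 1.1 ms = 1.1 ms.
Total = 1.19 ms.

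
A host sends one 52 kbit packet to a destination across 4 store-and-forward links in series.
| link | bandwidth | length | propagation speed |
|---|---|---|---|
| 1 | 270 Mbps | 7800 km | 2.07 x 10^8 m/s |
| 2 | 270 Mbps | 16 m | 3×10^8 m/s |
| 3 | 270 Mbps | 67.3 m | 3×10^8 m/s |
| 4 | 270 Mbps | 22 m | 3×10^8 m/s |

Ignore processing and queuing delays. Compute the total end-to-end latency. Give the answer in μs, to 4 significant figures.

38450 μs

L = 52000 bits.
Transmission delay per hop = L/R = 52000/270000000 = 192.593 μs; 4 hops → 770.37 μs.
Propagation delays (d/s per hop): 37681.2, 0.0533333, 0.224333, 0.0733333 μs; sum = 37681.5 μs.
End-to-end = 38450 μs.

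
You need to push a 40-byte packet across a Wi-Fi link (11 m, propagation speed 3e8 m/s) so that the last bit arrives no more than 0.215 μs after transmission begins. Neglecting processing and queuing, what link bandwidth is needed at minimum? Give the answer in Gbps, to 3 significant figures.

L = 320 bits.
Propagation delay = 11 / 300000000 = 0.0366667 μs.
Transmission budget = 0.215 − 0.0366667 = 0.178333 μs.
R ≥ L / t_tx = 320 bits / 1.78333e-07 s = 1.79 Gbps.

1.79 Gbps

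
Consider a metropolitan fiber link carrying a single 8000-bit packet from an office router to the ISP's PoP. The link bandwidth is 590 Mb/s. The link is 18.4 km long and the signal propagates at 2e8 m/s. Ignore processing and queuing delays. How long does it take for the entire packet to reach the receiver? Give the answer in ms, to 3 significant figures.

0.106 ms

Transmission delay = L/R = 8000 / 590000000 = 0.0135593 ms.
Propagation delay = d/s = 18400 m / 200000000 m/s = 0.092 ms.
Total = 0.106 ms.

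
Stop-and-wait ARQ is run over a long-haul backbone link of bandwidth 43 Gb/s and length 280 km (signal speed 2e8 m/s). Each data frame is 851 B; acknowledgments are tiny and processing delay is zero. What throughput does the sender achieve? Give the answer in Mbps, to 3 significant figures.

2.43 Mbps

t_tx = L/R = 6808/43000000000 = 1.58326e-07 s.
t_prop = 280000/200000000 = 0.0014 s; RTT = 0.0028 s.
Cycle = t_tx + RTT = 0.00280016 s.
Throughput = L / cycle = 6808 / 0.00280016 = 2.43 Mbps.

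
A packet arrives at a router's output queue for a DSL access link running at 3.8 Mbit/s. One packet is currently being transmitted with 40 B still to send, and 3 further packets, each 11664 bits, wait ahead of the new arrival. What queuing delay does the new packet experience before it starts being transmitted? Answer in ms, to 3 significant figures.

9.29 ms

Each queued packet: L/R = 11664/3800000 = 3.06947 ms.
3 queued → 9.20842 ms.
Plus remaining 320 bits of current packet: 0.0842105 ms.
Queuing delay = 9.29 ms.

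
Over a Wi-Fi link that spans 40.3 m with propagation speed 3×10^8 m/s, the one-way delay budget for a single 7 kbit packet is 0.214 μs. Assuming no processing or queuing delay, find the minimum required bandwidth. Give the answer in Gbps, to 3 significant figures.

87.9 Gbps

Propagation delay = 40.3 / 300000000 = 0.134333 μs.
Transmission budget = 0.214 − 0.134333 = 0.0796667 μs.
R ≥ L / t_tx = 7000 bits / 7.96667e-08 s = 87.9 Gbps.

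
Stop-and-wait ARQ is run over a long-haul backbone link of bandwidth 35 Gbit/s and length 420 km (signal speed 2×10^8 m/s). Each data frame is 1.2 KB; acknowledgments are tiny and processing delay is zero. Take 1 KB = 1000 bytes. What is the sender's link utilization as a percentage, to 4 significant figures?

t_tx = L/R = 9600/35000000000 = 2.74286e-07 s.
t_prop = 420000/200000000 = 0.0021 s; RTT = 0.0042 s.
Cycle = t_tx + RTT = 0.00420027 s.
Utilization = t_tx / cycle = 2.74286e-07/0.00420027 = 0.006530 %.

0.006530 %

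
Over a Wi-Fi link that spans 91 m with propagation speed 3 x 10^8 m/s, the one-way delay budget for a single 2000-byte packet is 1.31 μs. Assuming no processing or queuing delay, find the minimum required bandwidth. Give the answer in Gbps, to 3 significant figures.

15.9 Gbps

L = 16000 bits.
Propagation delay = 91 / 300000000 = 0.303333 μs.
Transmission budget = 1.31 − 0.303333 = 1.00667 μs.
R ≥ L / t_tx = 16000 bits / 1.00667e-06 s = 15.9 Gbps.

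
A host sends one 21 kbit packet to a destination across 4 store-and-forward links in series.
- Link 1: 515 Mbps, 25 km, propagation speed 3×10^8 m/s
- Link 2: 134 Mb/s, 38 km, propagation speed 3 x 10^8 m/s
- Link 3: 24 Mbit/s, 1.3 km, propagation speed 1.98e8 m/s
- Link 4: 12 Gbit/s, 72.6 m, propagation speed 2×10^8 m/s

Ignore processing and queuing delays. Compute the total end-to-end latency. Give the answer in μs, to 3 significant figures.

L = 21000 bits.
Transmission delays (L/R per hop): 40.7767, 156.716, 875, 1.75 μs; sum = 1074.24 μs.
Propagation delays (d/s per hop): 83.3333, 126.667, 6.56566, 0.363 μs; sum = 216.929 μs.
End-to-end = 1290 μs.

1290 μs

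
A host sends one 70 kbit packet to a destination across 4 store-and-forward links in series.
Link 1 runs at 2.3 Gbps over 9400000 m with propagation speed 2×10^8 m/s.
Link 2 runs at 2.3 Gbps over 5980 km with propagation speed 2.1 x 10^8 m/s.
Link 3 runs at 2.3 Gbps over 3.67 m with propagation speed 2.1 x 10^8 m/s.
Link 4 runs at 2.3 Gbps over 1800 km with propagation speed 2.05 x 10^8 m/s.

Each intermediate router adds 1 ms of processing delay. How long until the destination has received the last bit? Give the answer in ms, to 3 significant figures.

L = 70000 bits.
Transmission delay per hop = L/R = 70000/2300000000 = 0.0304348 ms; 4 hops → 0.121739 ms.
Propagation delays (d/s per hop): 47, 28.4762, 1.74762e-05, 8.78049 ms; sum = 84.2567 ms.
Processing at 3 router(s): 3 × 1 ms = 3 ms.
End-to-end = 87.4 ms.

87.4 ms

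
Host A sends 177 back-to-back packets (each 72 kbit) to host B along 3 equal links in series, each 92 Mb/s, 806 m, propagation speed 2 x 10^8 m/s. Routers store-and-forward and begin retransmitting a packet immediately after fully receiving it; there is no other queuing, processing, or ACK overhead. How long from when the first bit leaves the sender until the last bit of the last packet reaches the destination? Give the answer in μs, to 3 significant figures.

Per-hop transmission t_tx = L/R = 72000/92000000 = 782.609 μs.
Per-hop propagation t_prop = 806/200000000 = 4.03 μs.
Pipeline fill: first packet needs 3·t_tx to clear all hops; remaining 176 packets each add one t_tx.
Total = (3+177-1)·t_tx + 3·t_prop = 179·782.609 + 3·4.03 = 140000 μs.

140000 μs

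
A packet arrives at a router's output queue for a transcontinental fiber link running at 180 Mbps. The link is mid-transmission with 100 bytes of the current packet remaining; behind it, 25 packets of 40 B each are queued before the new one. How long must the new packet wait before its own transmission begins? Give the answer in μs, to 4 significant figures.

48.89 μs

Each queued packet: L/R = 320/180000000 = 1.77778 μs.
25 queued → 44.4444 μs.
Plus remaining 800 bits of current packet: 4.44444 μs.
Queuing delay = 48.89 μs.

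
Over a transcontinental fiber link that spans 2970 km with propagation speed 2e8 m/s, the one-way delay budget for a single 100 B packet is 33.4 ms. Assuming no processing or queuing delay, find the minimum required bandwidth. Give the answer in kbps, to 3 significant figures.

L = 800 bits.
Propagation delay = 2970000 / 200000000 = 14.85 ms.
Transmission budget = 33.4 − 14.85 = 18.55 ms.
R ≥ L / t_tx = 800 bits / 0.01855 s = 43.1 kbps.

43.1 kbps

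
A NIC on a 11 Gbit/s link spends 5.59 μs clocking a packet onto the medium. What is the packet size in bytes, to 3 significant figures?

7690 bytes

L = R × t_tx = 11000000000 b/s × 5.59e-06 s = 61490 bits.
In bytes: 61490 / 8 = 7690 bytes.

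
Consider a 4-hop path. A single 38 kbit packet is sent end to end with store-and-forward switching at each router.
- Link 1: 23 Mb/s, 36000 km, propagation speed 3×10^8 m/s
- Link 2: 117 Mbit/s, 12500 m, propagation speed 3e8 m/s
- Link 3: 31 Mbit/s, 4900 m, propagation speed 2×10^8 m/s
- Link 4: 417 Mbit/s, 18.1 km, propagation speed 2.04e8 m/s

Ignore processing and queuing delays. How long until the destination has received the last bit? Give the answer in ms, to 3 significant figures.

123 ms

L = 38000 bits.
Transmission delays (L/R per hop): 1.65217, 0.324786, 1.22581, 0.0911271 ms; sum = 3.29389 ms.
Propagation delays (d/s per hop): 120, 0.0416667, 0.0245, 0.0887255 ms; sum = 120.155 ms.
End-to-end = 123 ms.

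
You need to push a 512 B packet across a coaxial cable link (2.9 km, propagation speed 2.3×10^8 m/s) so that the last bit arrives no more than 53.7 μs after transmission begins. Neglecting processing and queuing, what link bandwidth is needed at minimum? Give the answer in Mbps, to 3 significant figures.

L = 4096 bits.
Propagation delay = 2900 / 2.3e+08 = 12.6087 μs.
Transmission budget = 53.7 − 12.6087 = 41.0913 μs.
R ≥ L / t_tx = 4096 bits / 4.10913e-05 s = 99.7 Mbps.

99.7 Mbps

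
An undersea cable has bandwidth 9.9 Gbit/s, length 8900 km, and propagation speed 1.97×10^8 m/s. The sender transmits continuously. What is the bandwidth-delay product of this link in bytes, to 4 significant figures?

55910000 bytes

Propagation delay = 8900000 / 197000000 = 0.0451777 s.
BDP = R × t_prop = 9900000000 × 0.0451777 = 447259000 bits.
In bytes: 447259000/8 = 55910000 bytes.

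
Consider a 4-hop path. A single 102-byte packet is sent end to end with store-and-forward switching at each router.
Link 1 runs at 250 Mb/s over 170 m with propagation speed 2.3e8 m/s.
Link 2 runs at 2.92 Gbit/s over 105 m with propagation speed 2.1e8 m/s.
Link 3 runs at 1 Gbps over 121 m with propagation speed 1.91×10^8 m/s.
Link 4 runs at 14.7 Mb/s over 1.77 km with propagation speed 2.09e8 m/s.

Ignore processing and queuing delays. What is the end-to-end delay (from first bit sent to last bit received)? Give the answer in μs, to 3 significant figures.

L = 102 × 8 = 816 bits.
Transmission delays (L/R per hop): 3.264, 0.279452, 0.816, 55.5102 μs; sum = 59.8697 μs.
Propagation delays (d/s per hop): 0.73913, 0.5, 0.633508, 8.4689 μs; sum = 10.3415 μs.
End-to-end = 70.2 μs.

70.2 μs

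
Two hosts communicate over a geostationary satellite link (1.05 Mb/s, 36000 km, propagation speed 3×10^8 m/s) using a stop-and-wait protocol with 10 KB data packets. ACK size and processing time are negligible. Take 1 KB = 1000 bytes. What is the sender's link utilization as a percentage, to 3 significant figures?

24.1 %

t_tx = L/R = 80000/1050000 = 0.0761905 s.
t_prop = 36000000/300000000 = 0.12 s; RTT = 0.24 s.
Cycle = t_tx + RTT = 0.31619 s.
Utilization = t_tx / cycle = 0.0761905/0.31619 = 24.1 %.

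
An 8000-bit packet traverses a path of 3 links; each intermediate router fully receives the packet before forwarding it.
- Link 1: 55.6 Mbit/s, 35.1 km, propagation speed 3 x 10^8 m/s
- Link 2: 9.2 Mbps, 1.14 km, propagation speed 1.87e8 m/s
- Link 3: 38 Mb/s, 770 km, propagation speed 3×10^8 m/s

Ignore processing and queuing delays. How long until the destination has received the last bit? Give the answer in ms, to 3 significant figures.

3.91 ms

Transmission delays (L/R per hop): 0.143885, 0.869565, 0.210526 ms; sum = 1.22398 ms.
Propagation delays (d/s per hop): 0.117, 0.00609626, 2.56667 ms; sum = 2.68976 ms.
End-to-end = 3.91 ms.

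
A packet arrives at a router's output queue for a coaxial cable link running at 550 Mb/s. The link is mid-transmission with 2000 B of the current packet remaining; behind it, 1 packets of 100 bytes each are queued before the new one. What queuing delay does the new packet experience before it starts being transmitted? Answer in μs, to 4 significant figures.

Each queued packet: L/R = 800/550000000 = 1.45455 μs.
1 queued → 1.45455 μs.
Plus remaining 16000 bits of current packet: 29.0909 μs.
Queuing delay = 30.55 μs.

30.55 μs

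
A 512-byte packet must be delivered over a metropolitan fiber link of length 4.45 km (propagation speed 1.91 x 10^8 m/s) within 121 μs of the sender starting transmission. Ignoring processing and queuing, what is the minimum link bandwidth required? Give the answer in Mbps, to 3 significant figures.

L = 4096 bits.
Propagation delay = 4450 / 191000000 = 23.2984 μs.
Transmission budget = 121 − 23.2984 = 97.7016 μs.
R ≥ L / t_tx = 4096 bits / 9.77016e-05 s = 41.9 Mbps.

41.9 Mbps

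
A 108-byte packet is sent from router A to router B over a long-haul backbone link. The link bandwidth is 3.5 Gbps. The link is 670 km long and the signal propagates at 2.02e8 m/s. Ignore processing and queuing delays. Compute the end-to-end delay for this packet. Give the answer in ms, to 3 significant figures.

L = 108 × 8 = 864 bits.
Transmission delay = L/R = 864 / 3500000000 = 0.000246857 ms.
Propagation delay = d/s = 670000 m / 202000000 m/s = 3.31683 ms.
Total = 3.32 ms.

3.32 ms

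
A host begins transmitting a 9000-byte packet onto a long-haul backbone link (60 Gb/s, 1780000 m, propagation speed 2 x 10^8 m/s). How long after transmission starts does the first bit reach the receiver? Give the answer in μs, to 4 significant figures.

First bit experiences only propagation delay: d/s = 1780000/200000000 = 8900 μs.

8900 μs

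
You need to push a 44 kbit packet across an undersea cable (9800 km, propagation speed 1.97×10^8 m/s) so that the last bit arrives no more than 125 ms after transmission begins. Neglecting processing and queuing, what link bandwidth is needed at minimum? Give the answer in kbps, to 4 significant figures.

584.7 kbps

Propagation delay = 9800000 / 197000000 = 49.7462 ms.
Transmission budget = 125 − 49.7462 = 75.2538 ms.
R ≥ L / t_tx = 44000 bits / 0.0752538 s = 584.7 kbps.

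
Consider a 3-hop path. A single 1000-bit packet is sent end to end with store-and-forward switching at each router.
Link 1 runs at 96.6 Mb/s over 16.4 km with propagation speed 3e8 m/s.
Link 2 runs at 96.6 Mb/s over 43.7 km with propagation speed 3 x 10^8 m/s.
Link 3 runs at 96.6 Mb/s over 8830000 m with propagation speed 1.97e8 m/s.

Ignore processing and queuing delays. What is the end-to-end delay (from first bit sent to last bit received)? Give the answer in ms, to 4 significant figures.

Transmission delay per hop = L/R = 1000/96600000 = 0.010352 ms; 3 hops → 0.0310559 ms.
Propagation delays (d/s per hop): 0.0546667, 0.145667, 44.8223 ms; sum = 45.0227 ms.
End-to-end = 45.05 ms.

45.05 ms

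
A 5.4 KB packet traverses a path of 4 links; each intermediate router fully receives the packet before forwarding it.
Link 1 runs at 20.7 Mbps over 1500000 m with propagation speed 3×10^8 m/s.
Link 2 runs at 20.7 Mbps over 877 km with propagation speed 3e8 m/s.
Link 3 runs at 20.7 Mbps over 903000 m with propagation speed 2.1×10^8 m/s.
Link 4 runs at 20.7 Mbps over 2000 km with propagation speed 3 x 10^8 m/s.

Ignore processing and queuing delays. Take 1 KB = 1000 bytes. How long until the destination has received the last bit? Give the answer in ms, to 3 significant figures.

27.2 ms

L = 43200 bits.
Transmission delay per hop = L/R = 43200/20700000 = 2.08696 ms; 4 hops → 8.34783 ms.
Propagation delays (d/s per hop): 5, 2.92333, 4.3, 6.66667 ms; sum = 18.89 ms.
End-to-end = 27.2 ms.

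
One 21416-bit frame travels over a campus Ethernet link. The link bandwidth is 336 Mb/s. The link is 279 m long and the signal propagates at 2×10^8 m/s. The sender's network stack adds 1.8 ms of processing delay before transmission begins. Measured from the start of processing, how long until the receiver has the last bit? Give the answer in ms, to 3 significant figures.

1.87 ms

Transmission delay = L/R = 21416 / 336000000 = 0.0637381 ms.
Propagation delay = d/s = 279 m / 200000000 m/s = 0.001395 ms.
Plus processing delay 1.8 ms = 1.8 ms.
Total = 1.87 ms.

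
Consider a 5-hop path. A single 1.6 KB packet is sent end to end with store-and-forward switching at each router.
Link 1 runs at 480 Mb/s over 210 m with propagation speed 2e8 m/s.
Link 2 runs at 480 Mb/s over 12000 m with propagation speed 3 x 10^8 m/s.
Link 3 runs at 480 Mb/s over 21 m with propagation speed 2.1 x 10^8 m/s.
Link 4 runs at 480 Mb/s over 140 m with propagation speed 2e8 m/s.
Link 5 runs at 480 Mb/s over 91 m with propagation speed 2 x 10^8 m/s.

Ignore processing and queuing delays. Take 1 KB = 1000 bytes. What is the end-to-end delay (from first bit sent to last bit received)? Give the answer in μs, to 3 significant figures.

L = 12800 bits.
Transmission delay per hop = L/R = 12800/480000000 = 26.6667 μs; 5 hops → 133.333 μs.
Propagation delays (d/s per hop): 1.05, 40, 0.1, 0.7, 0.455 μs; sum = 42.305 μs.
End-to-end = 176 μs.

176 μs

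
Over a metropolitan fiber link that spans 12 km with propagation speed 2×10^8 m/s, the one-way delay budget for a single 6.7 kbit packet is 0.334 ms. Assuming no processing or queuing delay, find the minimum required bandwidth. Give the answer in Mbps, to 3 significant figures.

Propagation delay = 12000 / 200000000 = 0.06 ms.
Transmission budget = 0.334 − 0.06 = 0.274 ms.
R ≥ L / t_tx = 6700 bits / 0.000274 s = 24.5 Mbps.

24.5 Mbps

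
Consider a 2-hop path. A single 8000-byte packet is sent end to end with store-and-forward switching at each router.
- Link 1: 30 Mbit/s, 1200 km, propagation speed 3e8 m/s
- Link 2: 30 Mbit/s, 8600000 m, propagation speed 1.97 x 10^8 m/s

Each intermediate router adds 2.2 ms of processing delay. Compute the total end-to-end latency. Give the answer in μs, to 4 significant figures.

L = 8000 × 8 = 64000 bits.
Transmission delay per hop = L/R = 64000/30000000 = 2133.33 μs; 2 hops → 4266.67 μs.
Propagation delays (d/s per hop): 4000, 43654.8 μs; sum = 47654.8 μs.
Processing at 1 router(s): 1 × 2.2 ms = 2200 μs.
End-to-end = 54120 μs.

54120 μs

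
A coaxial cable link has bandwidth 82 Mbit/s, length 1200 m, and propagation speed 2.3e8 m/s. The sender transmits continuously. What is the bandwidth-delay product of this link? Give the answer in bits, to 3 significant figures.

428 bits

Propagation delay = 1200 / 2.3e+08 = 5.21739e-06 s.
BDP = R × t_prop = 82000000 × 5.21739e-06 = 427.826 bits.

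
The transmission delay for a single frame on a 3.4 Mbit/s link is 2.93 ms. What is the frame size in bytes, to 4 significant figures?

L = R × t_tx = 3400000 b/s × 0.00293 s = 9962 bits.
In bytes: 9962 / 8 = 1245 bytes.

1245 bytes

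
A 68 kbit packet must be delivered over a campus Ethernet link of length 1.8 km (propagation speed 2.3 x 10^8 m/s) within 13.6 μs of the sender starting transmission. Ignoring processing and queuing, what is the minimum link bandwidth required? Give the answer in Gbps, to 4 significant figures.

11.78 Gbps

Propagation delay = 1800 / 2.3e+08 = 7.82609 μs.
Transmission budget = 13.6 − 7.82609 = 5.77391 μs.
R ≥ L / t_tx = 68000 bits / 5.77391e-06 s = 11.78 Gbps.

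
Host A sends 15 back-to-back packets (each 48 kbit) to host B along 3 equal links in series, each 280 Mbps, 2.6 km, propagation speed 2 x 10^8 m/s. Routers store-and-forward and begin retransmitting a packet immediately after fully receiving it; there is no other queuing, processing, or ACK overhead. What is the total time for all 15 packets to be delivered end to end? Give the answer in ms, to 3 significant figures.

Per-hop transmission t_tx = L/R = 48000/280000000 = 0.171429 ms.
Per-hop propagation t_prop = 2600/200000000 = 0.013 ms.
Pipeline fill: first packet needs 3·t_tx to clear all hops; remaining 14 packets each add one t_tx.
Total = (3+15-1)·t_tx + 3·t_prop = 17·0.171429 + 3·0.013 = 2.95 ms.

2.95 ms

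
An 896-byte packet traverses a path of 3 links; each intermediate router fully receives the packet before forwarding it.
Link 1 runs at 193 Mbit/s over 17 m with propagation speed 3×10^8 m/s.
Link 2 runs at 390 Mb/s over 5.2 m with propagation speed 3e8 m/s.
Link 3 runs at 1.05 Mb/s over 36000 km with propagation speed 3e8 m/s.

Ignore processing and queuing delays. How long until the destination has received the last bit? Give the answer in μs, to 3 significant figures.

L = 896 × 8 = 7168 bits.
Transmission delays (L/R per hop): 37.1399, 18.3795, 6826.67 μs; sum = 6882.19 μs.
Propagation delays (d/s per hop): 0.0566667, 0.0173333, 120000 μs; sum = 120000 μs.
End-to-end = 127000 μs.

127000 μs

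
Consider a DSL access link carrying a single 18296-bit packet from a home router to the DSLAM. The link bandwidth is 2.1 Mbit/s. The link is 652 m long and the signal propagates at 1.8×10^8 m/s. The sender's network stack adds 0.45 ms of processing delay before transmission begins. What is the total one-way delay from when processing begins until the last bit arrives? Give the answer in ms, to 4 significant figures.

9.166 ms

Transmission delay = L/R = 18296 / 2100000 = 8.71238 ms.
Propagation delay = d/s = 652 m / 180000000 m/s = 0.00362222 ms.
Plus processing delay 0.45 ms = 0.45 ms.
Total = 9.166 ms.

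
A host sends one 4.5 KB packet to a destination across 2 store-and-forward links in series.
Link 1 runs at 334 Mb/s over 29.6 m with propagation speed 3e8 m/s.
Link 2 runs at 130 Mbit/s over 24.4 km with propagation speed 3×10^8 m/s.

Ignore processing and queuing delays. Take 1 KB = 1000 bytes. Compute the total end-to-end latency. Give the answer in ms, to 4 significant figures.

L = 36000 bits.
Transmission delays (L/R per hop): 0.107784, 0.276923 ms; sum = 0.384708 ms.
Propagation delays (d/s per hop): 9.86667e-05, 0.0813333 ms; sum = 0.081432 ms.
End-to-end = 0.4661 ms.

0.4661 ms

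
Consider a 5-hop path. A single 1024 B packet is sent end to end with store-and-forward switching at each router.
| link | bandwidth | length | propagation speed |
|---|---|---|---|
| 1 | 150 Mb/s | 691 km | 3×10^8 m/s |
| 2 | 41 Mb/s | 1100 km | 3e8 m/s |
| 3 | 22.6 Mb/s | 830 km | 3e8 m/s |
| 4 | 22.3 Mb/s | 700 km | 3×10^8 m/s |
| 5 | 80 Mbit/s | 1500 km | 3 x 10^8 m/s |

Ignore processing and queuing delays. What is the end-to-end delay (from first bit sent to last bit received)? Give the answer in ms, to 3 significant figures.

17.2 ms

L = 1024 × 8 = 8192 bits.
Transmission delays (L/R per hop): 0.0546133, 0.199805, 0.362478, 0.367354, 0.1024 ms; sum = 1.08665 ms.
Propagation delays (d/s per hop): 2.30333, 3.66667, 2.76667, 2.33333, 5 ms; sum = 16.07 ms.
End-to-end = 17.2 ms.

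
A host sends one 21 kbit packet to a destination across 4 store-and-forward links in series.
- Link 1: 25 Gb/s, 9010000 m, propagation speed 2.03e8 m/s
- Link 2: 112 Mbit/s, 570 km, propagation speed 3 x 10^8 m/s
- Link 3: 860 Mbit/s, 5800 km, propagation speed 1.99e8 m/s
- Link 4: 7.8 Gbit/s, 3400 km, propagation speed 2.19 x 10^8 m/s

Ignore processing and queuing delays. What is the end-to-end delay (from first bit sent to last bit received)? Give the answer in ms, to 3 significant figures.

L = 21000 bits.
Transmission delays (L/R per hop): 0.00084, 0.1875, 0.0244186, 0.00269231 ms; sum = 0.215451 ms.
Propagation delays (d/s per hop): 44.3842, 1.9, 29.1457, 15.5251 ms; sum = 90.9551 ms.
End-to-end = 91.2 ms.

91.2 ms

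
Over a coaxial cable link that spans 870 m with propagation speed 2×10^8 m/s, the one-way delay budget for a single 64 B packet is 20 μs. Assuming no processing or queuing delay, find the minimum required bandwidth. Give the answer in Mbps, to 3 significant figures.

32.7 Mbps

L = 512 bits.
Propagation delay = 870 / 200000000 = 4.35 μs.
Transmission budget = 20 − 4.35 = 15.65 μs.
R ≥ L / t_tx = 512 bits / 1.565e-05 s = 32.7 Mbps.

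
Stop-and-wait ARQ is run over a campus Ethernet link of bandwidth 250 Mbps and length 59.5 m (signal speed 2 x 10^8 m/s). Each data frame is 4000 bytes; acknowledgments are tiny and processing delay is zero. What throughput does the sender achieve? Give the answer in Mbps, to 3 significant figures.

t_tx = L/R = 32000/250000000 = 0.000128 s.
t_prop = 59.5/200000000 = 2.975e-07 s; RTT = 5.95e-07 s.
Cycle = t_tx + RTT = 0.000128595 s.
Throughput = L / cycle = 32000 / 0.000128595 = 249 Mbps.

249 Mbps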